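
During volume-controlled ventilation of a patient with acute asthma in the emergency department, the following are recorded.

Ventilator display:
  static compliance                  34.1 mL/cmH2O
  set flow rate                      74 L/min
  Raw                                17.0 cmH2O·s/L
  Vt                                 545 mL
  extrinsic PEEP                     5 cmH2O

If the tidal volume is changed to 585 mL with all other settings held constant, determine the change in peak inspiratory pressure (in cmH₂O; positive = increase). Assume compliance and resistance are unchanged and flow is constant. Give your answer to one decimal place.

1.2

PIP = Vt/C + R·V̇ + PEEP (constant-flow equation of motion).
Only the elastic term changes: ΔPIP = ΔVt / C = (585 − 545) / 34.1 = 1.173 cmH2O.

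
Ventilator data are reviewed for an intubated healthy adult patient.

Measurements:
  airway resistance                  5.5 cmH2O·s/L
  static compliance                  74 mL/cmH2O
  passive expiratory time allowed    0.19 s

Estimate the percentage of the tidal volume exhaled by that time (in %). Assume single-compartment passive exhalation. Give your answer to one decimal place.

37.3

τ = R × C = 5.5 × 74 mL/cmH2O = 5.5 × 0.074 L/cmH2O = 0.407 s.
Passive exhalation: V(t)/V₀ = e^(−t/τ) = e^(−0.19/0.407) = 0.627.
Fraction exhaled = 1 − 0.627 = 0.373 → 37.3%.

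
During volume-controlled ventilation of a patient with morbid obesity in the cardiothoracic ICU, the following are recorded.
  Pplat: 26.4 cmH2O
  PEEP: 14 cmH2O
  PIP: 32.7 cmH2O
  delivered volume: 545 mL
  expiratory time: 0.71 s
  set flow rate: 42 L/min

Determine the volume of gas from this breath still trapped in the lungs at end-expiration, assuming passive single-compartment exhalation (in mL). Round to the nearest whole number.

91

Flow: 42 L/min ÷ 60 = 0.7 L/s.
R = (PIP − Pplat)/V̇ = (32.7 − 26.4) / 0.7 = 6.3/0.7 = 9.0 cmH2O·s/L.
C = Vt/(Pplat − PEEP) = 545.0 / (26.4 − 14) = 545.0/12.4 = 43.952 mL/cmH2O.
τ = R × C = 9.0 × 0.04395 L/cmH2O = 0.3956 s.
Fraction remaining = e^(−Te/τ) = e^(−0.71/0.3956) = 0.1662.
Trapped volume = 545.0 × 0.1662 = 90.579 mL.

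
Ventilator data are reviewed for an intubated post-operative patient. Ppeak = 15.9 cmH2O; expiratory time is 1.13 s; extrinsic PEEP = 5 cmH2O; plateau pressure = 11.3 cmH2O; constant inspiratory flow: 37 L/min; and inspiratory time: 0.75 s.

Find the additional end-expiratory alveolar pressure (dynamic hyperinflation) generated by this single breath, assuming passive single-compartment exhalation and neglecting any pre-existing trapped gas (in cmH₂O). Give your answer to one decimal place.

Flow: 37 L/min ÷ 60 = 0.6167 L/s.
Vt = flow × Ti = 0.6167 L/s × 0.75 s × 1000 mL/L = 462.53 mL.
R = (PIP − Pplat)/V̇ = (15.9 − 11.3) / 0.6167 = 4.6/0.6167 = 7.459 cmH2O·s/L.
C = Vt/(Pplat − PEEP) = 462.53 / (11.3 − 5) = 462.53/6.3 = 73.417 mL/cmH2O.
τ = R × C = 7.459 × 0.07342 L/cmH2O = 0.5476 s.
Fraction remaining = e^(−Te/τ) = e^(−1.13/0.5476) = 0.127; trapped volume = 462.53 × 0.127 = 58.741 mL.
Additional alveolar pressure from trapping ≈ V_trapped / C = 58.741 / 73.417 = 0.8001 cmH2O.

0.8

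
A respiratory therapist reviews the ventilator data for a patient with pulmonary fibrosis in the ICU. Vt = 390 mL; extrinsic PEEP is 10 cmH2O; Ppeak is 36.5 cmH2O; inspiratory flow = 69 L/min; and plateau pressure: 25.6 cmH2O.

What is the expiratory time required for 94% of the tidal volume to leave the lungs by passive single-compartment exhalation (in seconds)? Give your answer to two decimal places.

0.67

Flow: 69 L/min ÷ 60 = 1.15 L/s.
R = (PIP − Pplat)/V̇ = (36.5 − 25.6) / 1.15 = 10.9/1.15 = 9.478 cmH2O·s/L.
C = Vt/(Pplat − PEEP) = 390.0 / (25.6 − 10) = 390.0/15.6 = 25.0 mL/cmH2O.
τ = R × C = 9.478 × 0.025 L/cmH2O = 0.237 s.
t = −τ·ln(1 − 0.94) = −0.237·ln(0.06) = 0.6668 s.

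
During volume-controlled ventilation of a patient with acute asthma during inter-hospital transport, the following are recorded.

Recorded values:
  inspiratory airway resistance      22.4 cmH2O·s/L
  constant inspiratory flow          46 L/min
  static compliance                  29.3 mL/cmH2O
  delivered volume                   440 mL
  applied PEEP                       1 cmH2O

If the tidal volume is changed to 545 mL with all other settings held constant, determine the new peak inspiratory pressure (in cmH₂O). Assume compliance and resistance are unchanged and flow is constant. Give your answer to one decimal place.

Flow: 46 L/min ÷ 60 = 0.7667 L/s.
PIP = Vt/C + R·V̇ + PEEP (constant-flow equation of motion).
Only the elastic term changes: ΔPIP = ΔVt / C = (545 − 440) / 29.3 = 3.584 cmH2O.
Original PIP = 440/29.3 + 22.4×0.7667 + 1 = 33.191 cmH2O; new PIP = 33.191 + (3.584) = 36.775 cmH2O.

36.8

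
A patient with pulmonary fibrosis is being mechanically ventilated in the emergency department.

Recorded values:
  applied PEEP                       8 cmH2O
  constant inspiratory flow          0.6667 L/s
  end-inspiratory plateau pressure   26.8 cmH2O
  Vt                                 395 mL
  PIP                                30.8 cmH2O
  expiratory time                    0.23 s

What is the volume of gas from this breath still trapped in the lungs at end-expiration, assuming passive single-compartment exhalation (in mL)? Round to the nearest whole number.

64

R = (PIP − Pplat)/V̇ = (30.8 − 26.8) / 0.6667 = 4.0/0.6667 = 6.0 cmH2O·s/L.
C = Vt/(Pplat − PEEP) = 395.0 / (26.8 − 8) = 395.0/18.8 = 21.011 mL/cmH2O.
τ = R × C = 6.0 × 0.02101 L/cmH2O = 0.1261 s.
Fraction remaining = e^(−Te/τ) = e^(−0.23/0.1261) = 0.1614.
Trapped volume = 395.0 × 0.1614 = 63.753 mL.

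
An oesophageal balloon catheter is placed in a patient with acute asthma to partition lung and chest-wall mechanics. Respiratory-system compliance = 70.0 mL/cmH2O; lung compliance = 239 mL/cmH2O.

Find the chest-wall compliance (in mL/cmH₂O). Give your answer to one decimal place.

1/Ccw = 1/Crs − 1/CL.
1/Ccw = 1/70.0 − 1/239 = 0.0101.
Ccw = 99.01 mL/cmH2O.

99.0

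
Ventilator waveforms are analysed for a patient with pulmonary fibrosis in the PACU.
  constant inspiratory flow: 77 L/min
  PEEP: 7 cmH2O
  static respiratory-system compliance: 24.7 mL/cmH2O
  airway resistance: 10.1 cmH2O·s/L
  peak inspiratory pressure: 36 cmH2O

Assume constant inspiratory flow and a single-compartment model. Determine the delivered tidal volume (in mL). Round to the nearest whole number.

Flow: 77 L/min ÷ 60 = 1.2833 L/s.
Equation of motion (constant flow): PIP = Vt/C + R·V̇ + PEEP.
Vt/C = PIP − R·V̇ − PEEP = 36 − 12.961 − 7 = 16.039 cmH2O.
Vt = C × 16.039 = 24.7 × 16.039 = 396.16 mL.

396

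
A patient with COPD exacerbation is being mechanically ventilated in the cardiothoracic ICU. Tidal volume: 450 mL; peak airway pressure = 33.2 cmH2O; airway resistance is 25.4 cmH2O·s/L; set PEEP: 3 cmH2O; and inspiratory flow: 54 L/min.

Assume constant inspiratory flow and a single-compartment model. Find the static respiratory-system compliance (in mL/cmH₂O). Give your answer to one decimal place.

Flow: 54 L/min ÷ 60 = 0.9 L/s.
Equation of motion (constant flow): PIP = Vt/C + R·V̇ + PEEP.
Vt/C = PIP − R·V̇ − PEEP = 33.2 − 25.4×0.9 − 3 = 33.2 − 22.86 − 3 = 7.34 cmH2O.
C = Vt / 7.34 = 450 / 7.34 = 61.308 mL/cmH2O.

61.3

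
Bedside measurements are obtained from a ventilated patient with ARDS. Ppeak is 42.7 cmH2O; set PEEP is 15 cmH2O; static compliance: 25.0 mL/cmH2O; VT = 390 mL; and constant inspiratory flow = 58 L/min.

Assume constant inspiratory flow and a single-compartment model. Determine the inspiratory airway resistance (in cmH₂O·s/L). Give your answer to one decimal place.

Flow: 58 L/min ÷ 60 = 0.9667 L/s.
Equation of motion (constant flow): PIP = Vt/C + R·V̇ + PEEP.
R·V̇ = PIP − Vt/C − PEEP = 42.7 − 390/25.0 − 15 = 42.7 − 15.6 − 15 = 12.1 cmH2O.
R = 12.1 / 0.9667 = 12.517 cmH2O·s/L.

12.5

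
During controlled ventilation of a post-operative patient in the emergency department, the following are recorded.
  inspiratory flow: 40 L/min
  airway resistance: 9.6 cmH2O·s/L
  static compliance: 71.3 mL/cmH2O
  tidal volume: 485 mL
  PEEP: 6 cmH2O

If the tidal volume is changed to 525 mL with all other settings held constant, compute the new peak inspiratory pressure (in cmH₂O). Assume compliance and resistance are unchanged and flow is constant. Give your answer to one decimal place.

Flow: 40 L/min ÷ 60 = 0.6667 L/s.
PIP = Vt/C + R·V̇ + PEEP (constant-flow equation of motion).
Only the elastic term changes: ΔPIP = ΔVt / C = (525 − 485) / 71.3 = 0.561 cmH2O.
Original PIP = 485/71.3 + 9.6×0.6667 + 6 = 19.203 cmH2O; new PIP = 19.203 + (0.561) = 19.764 cmH2O.

19.8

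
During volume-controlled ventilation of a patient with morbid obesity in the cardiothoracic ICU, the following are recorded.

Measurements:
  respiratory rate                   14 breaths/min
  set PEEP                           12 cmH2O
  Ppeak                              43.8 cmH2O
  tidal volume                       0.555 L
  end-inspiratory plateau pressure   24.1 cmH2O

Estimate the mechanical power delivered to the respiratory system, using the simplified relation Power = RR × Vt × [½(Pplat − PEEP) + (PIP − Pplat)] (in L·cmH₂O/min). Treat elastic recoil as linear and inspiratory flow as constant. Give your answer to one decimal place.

200.1

Per-breath work = Vt × [½(Pplat−PEEP) + (PIP−Pplat)] = 0.555 × [0.5×12.1 + 19.7] = 0.555 × 25.75 = 14.291 L·cmH2O.
Power = 14 × 14.291 = 200.07 L·cmH2O/min.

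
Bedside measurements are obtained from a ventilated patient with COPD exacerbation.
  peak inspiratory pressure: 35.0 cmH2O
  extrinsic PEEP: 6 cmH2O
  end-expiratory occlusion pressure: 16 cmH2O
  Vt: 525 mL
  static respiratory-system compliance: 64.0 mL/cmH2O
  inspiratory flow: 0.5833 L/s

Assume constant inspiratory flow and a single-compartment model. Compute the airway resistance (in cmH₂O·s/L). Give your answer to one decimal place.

18.5

Total PEEP = 16 cmH2O (set 6 + intrinsic 10); this is the baseline alveolar pressure.
Equation of motion (constant flow): PIP = Vt/C + R·V̇ + PEEP.
R·V̇ = PIP − Vt/C − PEEP = 35.0 − 525/64.0 − 16 = 35.0 − 8.203 − 16 = 10.797 cmH2O.
R = 10.797 / 0.5833 = 18.51 cmH2O·s/L.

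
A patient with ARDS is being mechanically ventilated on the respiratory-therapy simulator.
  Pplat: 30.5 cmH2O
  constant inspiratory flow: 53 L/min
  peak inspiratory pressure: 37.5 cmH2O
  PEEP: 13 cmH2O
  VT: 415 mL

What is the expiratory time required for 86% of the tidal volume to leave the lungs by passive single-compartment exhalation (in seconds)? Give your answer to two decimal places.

0.37

Flow: 53 L/min ÷ 60 = 0.8833 L/s.
R = (PIP − Pplat)/V̇ = (37.5 − 30.5) / 0.8833 = 7.0/0.8833 = 7.925 cmH2O·s/L.
C = Vt/(Pplat − PEEP) = 415.0 / (30.5 − 13) = 415.0/17.5 = 23.714 mL/cmH2O.
τ = R × C = 7.925 × 0.02371 L/cmH2O = 0.1879 s.
t = −τ·ln(1 − 0.86) = −0.1879·ln(0.14) = 0.3694 s.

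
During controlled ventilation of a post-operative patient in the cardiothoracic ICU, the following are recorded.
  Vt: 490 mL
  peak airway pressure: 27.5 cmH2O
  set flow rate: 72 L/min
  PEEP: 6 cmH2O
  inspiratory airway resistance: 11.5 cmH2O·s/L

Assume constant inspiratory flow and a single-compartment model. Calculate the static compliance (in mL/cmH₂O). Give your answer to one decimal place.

Flow: 72 L/min ÷ 60 = 1.2 L/s.
Equation of motion (constant flow): PIP = Vt/C + R·V̇ + PEEP.
Vt/C = PIP − R·V̇ − PEEP = 27.5 − 11.5×1.2 − 6 = 27.5 − 13.8 − 6 = 7.7 cmH2O.
C = Vt / 7.7 = 490 / 7.7 = 63.636 mL/cmH2O.

63.6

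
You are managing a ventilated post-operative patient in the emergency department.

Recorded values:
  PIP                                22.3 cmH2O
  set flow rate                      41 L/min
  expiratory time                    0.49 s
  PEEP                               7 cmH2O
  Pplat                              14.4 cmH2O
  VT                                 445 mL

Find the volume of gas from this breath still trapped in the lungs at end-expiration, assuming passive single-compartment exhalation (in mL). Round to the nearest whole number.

220

Flow: 41 L/min ÷ 60 = 0.6833 L/s.
R = (PIP − Pplat)/V̇ = (22.3 − 14.4) / 0.6833 = 7.9/0.6833 = 11.562 cmH2O·s/L.
C = Vt/(Pplat − PEEP) = 445.0 / (14.4 − 7) = 445.0/7.4 = 60.135 mL/cmH2O.
τ = R × C = 11.562 × 0.06014 L/cmH2O = 0.6953 s.
Fraction remaining = e^(−Te/τ) = e^(−0.49/0.6953) = 0.4942.
Trapped volume = 445.0 × 0.4942 = 219.92 mL.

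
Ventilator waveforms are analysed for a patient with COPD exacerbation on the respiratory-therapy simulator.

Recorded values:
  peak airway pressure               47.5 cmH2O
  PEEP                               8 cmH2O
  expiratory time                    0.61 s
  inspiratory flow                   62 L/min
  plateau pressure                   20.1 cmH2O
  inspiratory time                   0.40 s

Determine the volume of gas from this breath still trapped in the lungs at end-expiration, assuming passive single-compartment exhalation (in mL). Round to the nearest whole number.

211

Flow: 62 L/min ÷ 60 = 1.0333 L/s.
Vt = flow × Ti = 1.0333 L/s × 0.40 s × 1000 mL/L = 413.32 mL.
R = (PIP − Pplat)/V̇ = (47.5 − 20.1) / 1.0333 = 27.4/1.0333 = 26.517 cmH2O·s/L.
C = Vt/(Pplat − PEEP) = 413.32 / (20.1 − 8) = 413.32/12.1 = 34.159 mL/cmH2O.
τ = R × C = 26.517 × 0.03416 L/cmH2O = 0.9058 s.
Fraction remaining = e^(−Te/τ) = e^(−0.61/0.9058) = 0.51.
Trapped volume = 413.32 × 0.51 = 210.79 mL.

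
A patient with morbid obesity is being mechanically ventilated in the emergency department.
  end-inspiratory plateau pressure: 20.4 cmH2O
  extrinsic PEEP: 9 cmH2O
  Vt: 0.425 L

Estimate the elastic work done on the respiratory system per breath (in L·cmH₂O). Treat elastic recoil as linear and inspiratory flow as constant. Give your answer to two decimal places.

2.42

Elastic work ≈ ½ × (Pplat − PEEP) × Vt = 0.5 × (20.4 − 9) × 0.425 L = 0.5 × 11.4 × 0.425 = 2.423 L·cmH2O.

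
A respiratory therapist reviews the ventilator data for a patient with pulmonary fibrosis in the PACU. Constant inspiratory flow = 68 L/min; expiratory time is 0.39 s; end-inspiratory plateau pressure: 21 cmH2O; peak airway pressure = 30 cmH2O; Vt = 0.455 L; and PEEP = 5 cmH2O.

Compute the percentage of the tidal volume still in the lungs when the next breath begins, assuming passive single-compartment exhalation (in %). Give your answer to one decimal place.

Flow: 68 L/min ÷ 60 = 1.1333 L/s.
R = (PIP − Pplat)/V̇ = (30 − 21) / 1.1333 = 9.0/1.1333 = 7.941 cmH2O·s/L.
C = Vt/(Pplat − PEEP) = 455.0 / (21 − 5) = 455.0/16.0 = 28.438 mL/cmH2O.
τ = R × C = 7.941 × 0.02844 L/cmH2O = 0.2258 s.
Fraction remaining at end-expiration = e^(−Te/τ) = e^(−0.39/0.2258) = 0.1778 → 17.78%.

17.8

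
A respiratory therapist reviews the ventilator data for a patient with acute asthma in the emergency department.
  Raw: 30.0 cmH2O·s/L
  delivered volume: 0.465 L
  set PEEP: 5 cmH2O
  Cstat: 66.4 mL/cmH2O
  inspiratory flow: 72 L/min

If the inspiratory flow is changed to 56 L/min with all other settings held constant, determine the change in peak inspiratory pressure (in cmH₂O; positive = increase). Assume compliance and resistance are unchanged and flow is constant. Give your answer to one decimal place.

-8.0

Flow: 72 L/min ÷ 60 = 1.2 L/s.
New flow: 56 L/min ÷ 60 = 0.9333 L/s.
PIP = Vt/C + R·V̇ + PEEP (constant-flow equation of motion).
Only the resistive term changes: ΔPIP = R × ΔV̇ = 30.0 × (0.9333 − 1.2) = 30.0 × -0.2667 = -8.001 cmH2O.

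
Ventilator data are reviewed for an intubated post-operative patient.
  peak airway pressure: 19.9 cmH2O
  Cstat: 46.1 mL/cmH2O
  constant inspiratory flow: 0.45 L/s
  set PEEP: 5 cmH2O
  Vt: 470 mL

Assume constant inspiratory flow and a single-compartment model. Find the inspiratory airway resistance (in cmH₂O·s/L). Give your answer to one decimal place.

Equation of motion (constant flow): PIP = Vt/C + R·V̇ + PEEP.
R·V̇ = PIP − Vt/C − PEEP = 19.9 − 470/46.1 − 5 = 19.9 − 10.195 − 5 = 4.705 cmH2O.
R = 4.705 / 0.45 = 10.456 cmH2O·s/L.

10.5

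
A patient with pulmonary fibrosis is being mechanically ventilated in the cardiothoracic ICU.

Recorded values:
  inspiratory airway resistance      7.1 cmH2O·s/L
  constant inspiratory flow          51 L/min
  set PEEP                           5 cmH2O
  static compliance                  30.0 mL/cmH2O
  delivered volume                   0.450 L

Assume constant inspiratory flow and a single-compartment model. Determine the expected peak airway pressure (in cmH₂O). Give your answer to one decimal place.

Flow: 51 L/min ÷ 60 = 0.85 L/s.
Equation of motion (constant flow): PIP = Vt/C + R·V̇ + PEEP.
PIP = 450/30.0 + 7.1×0.85 + 5 = 15.0 + 6.035 + 5 = 26.035 cmH2O.

26.0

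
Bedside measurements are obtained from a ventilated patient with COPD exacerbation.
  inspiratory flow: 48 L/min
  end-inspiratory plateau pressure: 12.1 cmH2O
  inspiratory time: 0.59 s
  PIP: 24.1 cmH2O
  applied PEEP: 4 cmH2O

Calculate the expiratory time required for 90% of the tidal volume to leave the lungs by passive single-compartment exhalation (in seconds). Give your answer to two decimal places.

Flow: 48 L/min ÷ 60 = 0.8 L/s.
Vt = flow × Ti = 0.8 L/s × 0.59 s × 1000 mL/L = 472.0 mL.
R = (PIP − Pplat)/V̇ = (24.1 − 12.1) / 0.8 = 12.0/0.8 = 15.0 cmH2O·s/L.
C = Vt/(Pplat − PEEP) = 472.0 / (12.1 − 4) = 472.0/8.1 = 58.272 mL/cmH2O.
τ = R × C = 15.0 × 0.05827 L/cmH2O = 0.8741 s.
t = −τ·ln(1 − 0.90) = −0.8741·ln(0.1) = 2.013 s.

2.01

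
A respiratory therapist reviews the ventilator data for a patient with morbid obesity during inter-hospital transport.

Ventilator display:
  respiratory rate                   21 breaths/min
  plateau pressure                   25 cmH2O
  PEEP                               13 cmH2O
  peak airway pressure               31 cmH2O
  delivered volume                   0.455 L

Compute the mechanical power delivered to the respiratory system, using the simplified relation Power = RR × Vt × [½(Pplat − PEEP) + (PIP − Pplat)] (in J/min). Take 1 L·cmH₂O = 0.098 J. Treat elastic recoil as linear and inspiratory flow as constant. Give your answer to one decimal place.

11.2

Per-breath work = Vt × [½(Pplat−PEEP) + (PIP−Pplat)] = 0.455 × [0.5×12.0 + 6.0] = 0.455 × 12.0 = 5.46 L·cmH2O.
Power = 21 × 5.46 = 114.66 L·cmH2O/min.
× 0.098 J/(L·cmH2O) → 11.237 J/min.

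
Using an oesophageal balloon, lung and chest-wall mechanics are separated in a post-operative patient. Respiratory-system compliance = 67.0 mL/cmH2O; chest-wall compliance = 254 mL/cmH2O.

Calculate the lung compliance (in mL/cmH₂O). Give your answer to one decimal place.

1/CL = 1/Crs − 1/Ccw.
1/CL = 1/67.0 − 1/254 = 0.01099.
CL = 90.992 mL/cmH2O.

91.0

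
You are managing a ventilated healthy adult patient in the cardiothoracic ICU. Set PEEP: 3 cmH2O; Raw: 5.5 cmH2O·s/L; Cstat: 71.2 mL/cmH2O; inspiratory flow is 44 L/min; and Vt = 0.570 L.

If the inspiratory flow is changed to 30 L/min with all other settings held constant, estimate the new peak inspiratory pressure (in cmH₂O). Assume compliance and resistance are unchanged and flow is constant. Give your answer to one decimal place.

13.8

Flow: 44 L/min ÷ 60 = 0.7333 L/s.
New flow: 30 L/min ÷ 60 = 0.5 L/s.
PIP = Vt/C + R·V̇ + PEEP (constant-flow equation of motion).
Only the resistive term changes: ΔPIP = R × ΔV̇ = 5.5 × (0.5 − 0.7333) = 5.5 × -0.2333 = -1.283 cmH2O.
Original PIP = 570/71.2 + 5.5×0.7333 + 3 = 15.039 cmH2O; new PIP = 15.039 + (-1.283) = 13.756 cmH2O.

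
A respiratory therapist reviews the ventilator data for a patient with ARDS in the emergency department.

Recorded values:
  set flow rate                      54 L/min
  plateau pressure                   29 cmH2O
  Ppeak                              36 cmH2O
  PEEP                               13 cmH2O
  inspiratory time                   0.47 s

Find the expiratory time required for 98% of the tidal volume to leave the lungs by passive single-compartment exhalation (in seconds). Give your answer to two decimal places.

Flow: 54 L/min ÷ 60 = 0.9 L/s.
Vt = flow × Ti = 0.9 L/s × 0.47 s × 1000 mL/L = 423.0 mL.
R = (PIP − Pplat)/V̇ = (36 − 29) / 0.9 = 7.0/0.9 = 7.778 cmH2O·s/L.
C = Vt/(Pplat − PEEP) = 423.0 / (29 − 13) = 423.0/16.0 = 26.438 mL/cmH2O.
τ = R × C = 7.778 × 0.02644 L/cmH2O = 0.2057 s.
t = −τ·ln(1 − 0.98) = −0.2057·ln(0.02) = 0.8047 s.

0.80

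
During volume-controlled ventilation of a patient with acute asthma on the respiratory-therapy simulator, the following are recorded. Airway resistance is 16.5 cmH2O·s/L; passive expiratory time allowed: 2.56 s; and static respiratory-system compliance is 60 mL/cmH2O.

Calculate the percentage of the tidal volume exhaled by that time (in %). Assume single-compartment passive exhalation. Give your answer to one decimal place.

92.5

τ = R × C = 16.5 × 60 mL/cmH2O = 16.5 × 0.060 L/cmH2O = 0.99 s.
Passive exhalation: V(t)/V₀ = e^(−t/τ) = e^(−2.56/0.99) = 0.07533.
Fraction exhaled = 1 − 0.07533 = 0.9247 → 92.47%.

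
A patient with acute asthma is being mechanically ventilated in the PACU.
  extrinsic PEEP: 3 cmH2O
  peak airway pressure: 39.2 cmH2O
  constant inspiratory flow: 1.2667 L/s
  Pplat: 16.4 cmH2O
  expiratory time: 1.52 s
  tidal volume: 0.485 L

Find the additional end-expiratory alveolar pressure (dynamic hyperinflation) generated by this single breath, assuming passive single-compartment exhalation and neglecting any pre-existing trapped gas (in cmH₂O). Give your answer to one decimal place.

R = (PIP − Pplat)/V̇ = (39.2 − 16.4) / 1.2667 = 22.8/1.2667 = 18.0 cmH2O·s/L.
C = Vt/(Pplat − PEEP) = 485.0 / (16.4 − 3) = 485.0/13.4 = 36.194 mL/cmH2O.
τ = R × C = 18.0 × 0.03619 L/cmH2O = 0.6514 s.
Fraction remaining = e^(−Te/τ) = e^(−1.52/0.6514) = 0.09696; trapped volume = 485.0 × 0.09696 = 47.026 mL.
Additional alveolar pressure from trapping ≈ V_trapped / C = 47.026 / 36.194 = 1.299 cmH2O.

1.3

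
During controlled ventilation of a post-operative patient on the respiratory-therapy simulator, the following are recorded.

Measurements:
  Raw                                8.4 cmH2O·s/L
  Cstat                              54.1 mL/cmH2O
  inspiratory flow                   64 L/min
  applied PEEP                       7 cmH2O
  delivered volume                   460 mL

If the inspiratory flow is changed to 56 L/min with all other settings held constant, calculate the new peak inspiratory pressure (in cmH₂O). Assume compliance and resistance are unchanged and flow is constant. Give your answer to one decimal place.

Flow: 64 L/min ÷ 60 = 1.0667 L/s.
New flow: 56 L/min ÷ 60 = 0.9333 L/s.
PIP = Vt/C + R·V̇ + PEEP (constant-flow equation of motion).
Only the resistive term changes: ΔPIP = R × ΔV̇ = 8.4 × (0.9333 − 1.0667) = 8.4 × -0.1334 = -1.121 cmH2O.
Original PIP = 460/54.1 + 8.4×1.0667 + 7 = 24.463 cmH2O; new PIP = 24.463 + (-1.121) = 23.342 cmH2O.

23.3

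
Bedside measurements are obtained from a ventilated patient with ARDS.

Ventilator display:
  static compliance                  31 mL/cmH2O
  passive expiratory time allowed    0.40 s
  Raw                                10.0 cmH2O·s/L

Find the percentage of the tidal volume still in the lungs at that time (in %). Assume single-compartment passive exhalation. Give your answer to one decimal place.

τ = R × C = 10.0 × 31 mL/cmH2O = 10.0 × 0.031 L/cmH2O = 0.31 s.
Passive exhalation: V(t)/V₀ = e^(−t/τ) = e^(−0.40/0.31) = 0.2752.
Fraction remaining = 0.2752 → 27.52%.

27.5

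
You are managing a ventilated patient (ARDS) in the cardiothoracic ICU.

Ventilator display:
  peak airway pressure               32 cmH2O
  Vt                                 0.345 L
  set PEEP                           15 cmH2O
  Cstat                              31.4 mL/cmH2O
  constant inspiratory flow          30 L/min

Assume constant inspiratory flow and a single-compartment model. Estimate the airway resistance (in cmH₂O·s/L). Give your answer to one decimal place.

12.0

Flow: 30 L/min ÷ 60 = 0.5 L/s.
Equation of motion (constant flow): PIP = Vt/C + R·V̇ + PEEP.
R·V̇ = PIP − Vt/C − PEEP = 32 − 345/31.4 − 15 = 32 − 10.987 − 15 = 6.013 cmH2O.
R = 6.013 / 0.5 = 12.026 cmH2O·s/L.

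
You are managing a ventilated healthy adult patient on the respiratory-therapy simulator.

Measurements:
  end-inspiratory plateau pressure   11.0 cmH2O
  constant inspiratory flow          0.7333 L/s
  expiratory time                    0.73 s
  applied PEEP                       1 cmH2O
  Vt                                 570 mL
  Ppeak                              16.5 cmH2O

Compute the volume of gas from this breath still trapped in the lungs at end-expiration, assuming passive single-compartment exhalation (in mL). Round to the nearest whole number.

103

R = (PIP − Pplat)/V̇ = (16.5 − 11.0) / 0.7333 = 5.5/0.7333 = 7.5 cmH2O·s/L.
C = Vt/(Pplat − PEEP) = 570.0 / (11.0 − 1) = 570.0/10.0 = 57.0 mL/cmH2O.
τ = R × C = 7.5 × 0.057 L/cmH2O = 0.4275 s.
Fraction remaining = e^(−Te/τ) = e^(−0.73/0.4275) = 0.1813.
Trapped volume = 570.0 × 0.1813 = 103.34 mL.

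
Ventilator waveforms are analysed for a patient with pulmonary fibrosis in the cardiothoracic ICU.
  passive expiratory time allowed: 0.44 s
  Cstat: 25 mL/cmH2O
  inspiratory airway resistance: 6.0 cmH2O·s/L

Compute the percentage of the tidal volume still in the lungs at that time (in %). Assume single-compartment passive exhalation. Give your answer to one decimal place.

τ = R × C = 6.0 × 25 mL/cmH2O = 6.0 × 0.025 L/cmH2O = 0.15 s.
Passive exhalation: V(t)/V₀ = e^(−t/τ) = e^(−0.44/0.15) = 0.05322.
Fraction remaining = 0.05322 → 5.322%.

5.3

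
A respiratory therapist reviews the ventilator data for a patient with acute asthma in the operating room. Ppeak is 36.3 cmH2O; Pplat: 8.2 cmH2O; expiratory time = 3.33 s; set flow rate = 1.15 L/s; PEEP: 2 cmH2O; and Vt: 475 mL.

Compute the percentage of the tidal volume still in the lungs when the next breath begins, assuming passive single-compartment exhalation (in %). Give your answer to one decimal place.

16.9

R = (PIP − Pplat)/V̇ = (36.3 − 8.2) / 1.15 = 28.1/1.15 = 24.435 cmH2O·s/L.
C = Vt/(Pplat − PEEP) = 475.0 / (8.2 − 2) = 475.0/6.2 = 76.613 mL/cmH2O.
τ = R × C = 24.435 × 0.07661 L/cmH2O = 1.872 s.
Fraction remaining at end-expiration = e^(−Te/τ) = e^(−3.33/1.872) = 0.1688 → 16.88%.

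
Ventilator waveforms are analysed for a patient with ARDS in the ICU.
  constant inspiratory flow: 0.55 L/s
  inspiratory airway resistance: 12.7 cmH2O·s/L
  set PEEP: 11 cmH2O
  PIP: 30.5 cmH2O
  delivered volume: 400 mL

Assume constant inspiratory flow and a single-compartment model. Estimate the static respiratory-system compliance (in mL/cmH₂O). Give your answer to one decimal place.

Equation of motion (constant flow): PIP = Vt/C + R·V̇ + PEEP.
Vt/C = PIP − R·V̇ − PEEP = 30.5 − 12.7×0.55 − 11 = 30.5 − 6.985 − 11 = 12.515 cmH2O.
C = Vt / 12.515 = 400 / 12.515 = 31.962 mL/cmH2O.

32.0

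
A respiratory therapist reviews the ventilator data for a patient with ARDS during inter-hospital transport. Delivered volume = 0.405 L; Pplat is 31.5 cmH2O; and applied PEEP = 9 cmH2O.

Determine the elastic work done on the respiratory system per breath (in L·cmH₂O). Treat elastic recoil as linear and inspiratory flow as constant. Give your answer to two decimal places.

Elastic work ≈ ½ × (Pplat − PEEP) × Vt = 0.5 × (31.5 − 9) × 0.405 L = 0.5 × 22.5 × 0.405 = 4.556 L·cmH2O.

4.56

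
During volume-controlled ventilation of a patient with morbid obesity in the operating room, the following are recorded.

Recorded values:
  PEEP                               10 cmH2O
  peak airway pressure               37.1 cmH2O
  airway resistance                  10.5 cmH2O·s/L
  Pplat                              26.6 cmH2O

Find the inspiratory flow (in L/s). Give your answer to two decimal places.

1.00

flow = (PIP − Pplat) / Raw = 10.5 / 10.5 = 1.0 L/s.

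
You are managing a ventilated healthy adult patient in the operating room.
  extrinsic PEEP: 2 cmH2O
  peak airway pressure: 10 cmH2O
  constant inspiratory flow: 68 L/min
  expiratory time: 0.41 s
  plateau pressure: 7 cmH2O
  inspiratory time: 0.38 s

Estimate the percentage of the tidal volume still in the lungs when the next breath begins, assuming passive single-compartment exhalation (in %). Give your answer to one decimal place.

16.6

Flow: 68 L/min ÷ 60 = 1.1333 L/s.
Vt = flow × Ti = 1.1333 L/s × 0.38 s × 1000 mL/L = 430.65 mL.
R = (PIP − Pplat)/V̇ = (10 − 7) / 1.1333 = 3.0/1.1333 = 2.647 cmH2O·s/L.
C = Vt/(Pplat − PEEP) = 430.65 / (7 − 2) = 430.65/5.0 = 86.13 mL/cmH2O.
τ = R × C = 2.647 × 0.08613 L/cmH2O = 0.228 s.
Fraction remaining at end-expiration = e^(−Te/τ) = e^(−0.41/0.228) = 0.1656 → 16.56%.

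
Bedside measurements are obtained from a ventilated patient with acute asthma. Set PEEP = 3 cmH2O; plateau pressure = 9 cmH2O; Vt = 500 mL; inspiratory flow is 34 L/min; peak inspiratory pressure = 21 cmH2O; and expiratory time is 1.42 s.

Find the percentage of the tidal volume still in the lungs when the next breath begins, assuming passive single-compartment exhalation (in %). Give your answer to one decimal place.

44.7

Flow: 34 L/min ÷ 60 = 0.5667 L/s.
R = (PIP − Pplat)/V̇ = (21 − 9) / 0.5667 = 12.0/0.5667 = 21.175 cmH2O·s/L.
C = Vt/(Pplat − PEEP) = 500.0 / (9 − 3) = 500.0/6.0 = 83.333 mL/cmH2O.
τ = R × C = 21.175 × 0.08333 L/cmH2O = 1.765 s.
Fraction remaining at end-expiration = e^(−Te/τ) = e^(−1.42/1.765) = 0.4473 → 44.73%.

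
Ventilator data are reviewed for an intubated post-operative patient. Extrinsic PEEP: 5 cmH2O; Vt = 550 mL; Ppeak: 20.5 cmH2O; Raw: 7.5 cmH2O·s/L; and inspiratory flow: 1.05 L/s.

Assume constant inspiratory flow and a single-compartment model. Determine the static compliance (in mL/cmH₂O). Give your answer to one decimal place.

Equation of motion (constant flow): PIP = Vt/C + R·V̇ + PEEP.
Vt/C = PIP − R·V̇ − PEEP = 20.5 − 7.5×1.05 − 5 = 20.5 − 7.875 − 5 = 7.625 cmH2O.
C = Vt / 7.625 = 550 / 7.625 = 72.131 mL/cmH2O.

72.1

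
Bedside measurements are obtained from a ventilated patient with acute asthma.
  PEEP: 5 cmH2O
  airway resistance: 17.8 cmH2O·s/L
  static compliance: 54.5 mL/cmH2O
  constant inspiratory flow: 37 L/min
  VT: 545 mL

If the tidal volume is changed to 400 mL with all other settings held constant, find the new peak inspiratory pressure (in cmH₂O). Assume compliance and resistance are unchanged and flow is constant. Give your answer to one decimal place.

Flow: 37 L/min ÷ 60 = 0.6167 L/s.
PIP = Vt/C + R·V̇ + PEEP (constant-flow equation of motion).
Only the elastic term changes: ΔPIP = ΔVt / C = (400 − 545) / 54.5 = -2.661 cmH2O.
Original PIP = 545/54.5 + 17.8×0.6167 + 5 = 25.977 cmH2O; new PIP = 25.977 + (-2.661) = 23.316 cmH2O.

23.3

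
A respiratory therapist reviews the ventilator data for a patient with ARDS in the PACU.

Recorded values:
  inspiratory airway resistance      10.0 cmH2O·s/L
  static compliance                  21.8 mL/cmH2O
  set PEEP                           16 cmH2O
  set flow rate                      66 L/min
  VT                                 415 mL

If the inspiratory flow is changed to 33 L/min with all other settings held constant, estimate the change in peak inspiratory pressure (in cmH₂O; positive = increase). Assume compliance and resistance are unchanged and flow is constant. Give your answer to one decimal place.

Flow: 66 L/min ÷ 60 = 1.1 L/s.
New flow: 33 L/min ÷ 60 = 0.55 L/s.
PIP = Vt/C + R·V̇ + PEEP (constant-flow equation of motion).
Only the resistive term changes: ΔPIP = R × ΔV̇ = 10.0 × (0.55 − 1.1) = 10.0 × -0.55 = -5.5 cmH2O.

-5.5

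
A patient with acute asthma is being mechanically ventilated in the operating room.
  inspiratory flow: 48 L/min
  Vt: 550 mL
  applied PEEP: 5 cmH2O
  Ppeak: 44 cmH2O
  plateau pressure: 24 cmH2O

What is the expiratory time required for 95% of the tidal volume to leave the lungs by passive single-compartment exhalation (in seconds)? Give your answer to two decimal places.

Flow: 48 L/min ÷ 60 = 0.8 L/s.
R = (PIP − Pplat)/V̇ = (44 − 24) / 0.8 = 20.0/0.8 = 25.0 cmH2O·s/L.
C = Vt/(Pplat − PEEP) = 550.0 / (24 − 5) = 550.0/19.0 = 28.947 mL/cmH2O.
τ = R × C = 25.0 × 0.02895 L/cmH2O = 0.7238 s.
t = −τ·ln(1 − 0.95) = −0.7238·ln(0.05) = 2.168 s.

2.17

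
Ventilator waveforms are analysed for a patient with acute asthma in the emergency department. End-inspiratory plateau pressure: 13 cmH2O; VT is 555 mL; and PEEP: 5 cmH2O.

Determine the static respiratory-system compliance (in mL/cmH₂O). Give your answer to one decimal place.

Cstat = Vt / (Pplat − PEEP) = 555 / (13 − 5) = 555 / 8.0 = 69.375 mL/cmH2O.

69.4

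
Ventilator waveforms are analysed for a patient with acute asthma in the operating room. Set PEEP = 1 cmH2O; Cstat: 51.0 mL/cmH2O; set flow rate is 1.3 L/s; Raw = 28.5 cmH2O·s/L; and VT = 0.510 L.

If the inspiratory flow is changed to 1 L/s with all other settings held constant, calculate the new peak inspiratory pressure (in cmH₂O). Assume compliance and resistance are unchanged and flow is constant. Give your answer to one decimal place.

39.5

PIP = Vt/C + R·V̇ + PEEP (constant-flow equation of motion).
Only the resistive term changes: ΔPIP = R × ΔV̇ = 28.5 × (1 − 1.3) = 28.5 × -0.3 = -8.55 cmH2O.
Original PIP = 510/51.0 + 28.5×1.3 + 1 = 48.05 cmH2O; new PIP = 48.05 + (-8.55) = 39.5 cmH2O.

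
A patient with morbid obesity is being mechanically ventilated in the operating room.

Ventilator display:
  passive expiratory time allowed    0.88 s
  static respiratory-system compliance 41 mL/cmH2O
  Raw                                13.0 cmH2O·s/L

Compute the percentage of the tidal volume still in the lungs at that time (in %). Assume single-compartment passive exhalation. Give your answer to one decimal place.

19.2

τ = R × C = 13.0 × 41 mL/cmH2O = 13.0 × 0.041 L/cmH2O = 0.533 s.
Passive exhalation: V(t)/V₀ = e^(−t/τ) = e^(−0.88/0.533) = 0.1919.
Fraction remaining = 0.1919 → 19.19%.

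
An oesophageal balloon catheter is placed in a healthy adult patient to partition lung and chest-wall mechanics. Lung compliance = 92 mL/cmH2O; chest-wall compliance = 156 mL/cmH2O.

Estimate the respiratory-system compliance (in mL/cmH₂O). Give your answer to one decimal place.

Lung and chest wall are elastances in series: 1/Crs = 1/CL + 1/Ccw.
1/Crs = 1/92 + 1/156 = 0.01728.
Crs = 57.87 mL/cmH2O.

57.9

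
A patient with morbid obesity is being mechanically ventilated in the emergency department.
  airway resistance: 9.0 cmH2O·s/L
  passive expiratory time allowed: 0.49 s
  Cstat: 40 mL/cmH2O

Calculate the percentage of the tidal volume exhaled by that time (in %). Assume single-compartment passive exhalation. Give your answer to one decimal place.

74.4

τ = R × C = 9.0 × 40 mL/cmH2O = 9.0 × 0.040 L/cmH2O = 0.36 s.
Passive exhalation: V(t)/V₀ = e^(−t/τ) = e^(−0.49/0.36) = 0.2564.
Fraction exhaled = 1 − 0.2564 = 0.7436 → 74.36%.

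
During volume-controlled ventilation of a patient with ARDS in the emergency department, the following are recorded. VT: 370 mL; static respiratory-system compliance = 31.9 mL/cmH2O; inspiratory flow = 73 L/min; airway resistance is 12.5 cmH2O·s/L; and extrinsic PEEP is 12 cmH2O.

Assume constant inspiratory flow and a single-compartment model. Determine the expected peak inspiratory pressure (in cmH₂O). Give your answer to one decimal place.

38.8

Flow: 73 L/min ÷ 60 = 1.2167 L/s.
Equation of motion (constant flow): PIP = Vt/C + R·V̇ + PEEP.
PIP = 370/31.9 + 12.5×1.2167 + 12 = 11.599 + 15.209 + 12 = 38.808 cmH2O.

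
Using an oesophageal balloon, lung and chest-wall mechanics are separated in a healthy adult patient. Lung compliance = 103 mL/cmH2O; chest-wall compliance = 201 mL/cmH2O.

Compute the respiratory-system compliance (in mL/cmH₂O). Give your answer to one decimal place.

68.1

Lung and chest wall are elastances in series: 1/Crs = 1/CL + 1/Ccw.
1/Crs = 1/103 + 1/201 = 0.01468.
Crs = 68.12 mL/cmH2O.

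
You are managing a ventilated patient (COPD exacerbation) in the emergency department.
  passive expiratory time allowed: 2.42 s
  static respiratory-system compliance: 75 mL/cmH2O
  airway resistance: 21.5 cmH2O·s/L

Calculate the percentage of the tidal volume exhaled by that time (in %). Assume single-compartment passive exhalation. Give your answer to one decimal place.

τ = R × C = 21.5 × 75 mL/cmH2O = 21.5 × 0.075 L/cmH2O = 1.613 s.
Passive exhalation: V(t)/V₀ = e^(−t/τ) = e^(−2.42/1.613) = 0.2231.
Fraction exhaled = 1 − 0.2231 = 0.7769 → 77.69%.

77.7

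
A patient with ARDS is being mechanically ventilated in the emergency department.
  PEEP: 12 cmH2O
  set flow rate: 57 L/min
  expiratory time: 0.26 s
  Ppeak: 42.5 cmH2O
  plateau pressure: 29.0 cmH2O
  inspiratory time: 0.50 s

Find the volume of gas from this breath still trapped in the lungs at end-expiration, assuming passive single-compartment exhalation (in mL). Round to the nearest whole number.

Flow: 57 L/min ÷ 60 = 0.95 L/s.
Vt = flow × Ti = 0.95 L/s × 0.50 s × 1000 mL/L = 475.0 mL.
R = (PIP − Pplat)/V̇ = (42.5 − 29.0) / 0.95 = 13.5/0.95 = 14.211 cmH2O·s/L.
C = Vt/(Pplat − PEEP) = 475.0 / (29.0 − 12) = 475.0/17.0 = 27.941 mL/cmH2O.
τ = R × C = 14.211 × 0.02794 L/cmH2O = 0.3971 s.
Fraction remaining = e^(−Te/τ) = e^(−0.26/0.3971) = 0.5196.
Trapped volume = 475.0 × 0.5196 = 246.81 mL.

247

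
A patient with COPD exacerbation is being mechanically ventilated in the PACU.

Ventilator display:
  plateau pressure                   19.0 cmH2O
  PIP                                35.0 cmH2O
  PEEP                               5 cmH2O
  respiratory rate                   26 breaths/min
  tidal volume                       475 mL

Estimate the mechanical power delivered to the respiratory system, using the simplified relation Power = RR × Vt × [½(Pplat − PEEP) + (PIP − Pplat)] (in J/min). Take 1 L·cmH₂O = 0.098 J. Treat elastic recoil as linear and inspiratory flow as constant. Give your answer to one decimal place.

Per-breath work = Vt × [½(Pplat−PEEP) + (PIP−Pplat)] = 0.475 × [0.5×14.0 + 16.0] = 0.475 × 23.0 = 10.925 L·cmH2O.
Power = 26 × 10.925 = 284.05 L·cmH2O/min.
× 0.098 J/(L·cmH2O) → 27.837 J/min.

27.8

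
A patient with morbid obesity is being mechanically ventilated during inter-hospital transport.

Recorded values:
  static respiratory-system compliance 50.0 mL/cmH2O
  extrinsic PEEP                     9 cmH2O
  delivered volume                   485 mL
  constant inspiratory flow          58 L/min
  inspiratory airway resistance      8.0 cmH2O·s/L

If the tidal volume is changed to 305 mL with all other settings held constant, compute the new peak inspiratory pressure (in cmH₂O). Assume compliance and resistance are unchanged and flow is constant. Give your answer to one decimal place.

22.8

Flow: 58 L/min ÷ 60 = 0.9667 L/s.
PIP = Vt/C + R·V̇ + PEEP (constant-flow equation of motion).
Only the elastic term changes: ΔPIP = ΔVt / C = (305 − 485) / 50.0 = -3.6 cmH2O.
Original PIP = 485/50.0 + 8.0×0.9667 + 9 = 26.434 cmH2O; new PIP = 26.434 + (-3.6) = 22.834 cmH2O.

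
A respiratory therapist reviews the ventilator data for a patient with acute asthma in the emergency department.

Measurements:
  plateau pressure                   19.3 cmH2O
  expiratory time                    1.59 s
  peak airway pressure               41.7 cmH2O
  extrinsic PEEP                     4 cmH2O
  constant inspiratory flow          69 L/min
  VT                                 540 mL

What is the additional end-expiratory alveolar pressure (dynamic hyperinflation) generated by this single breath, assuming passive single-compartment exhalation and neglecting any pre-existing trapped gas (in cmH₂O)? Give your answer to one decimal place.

1.5

Flow: 69 L/min ÷ 60 = 1.15 L/s.
R = (PIP − Pplat)/V̇ = (41.7 − 19.3) / 1.15 = 22.4/1.15 = 19.478 cmH2O·s/L.
C = Vt/(Pplat − PEEP) = 540.0 / (19.3 − 4) = 540.0/15.3 = 35.294 mL/cmH2O.
τ = R × C = 19.478 × 0.03529 L/cmH2O = 0.6874 s.
Fraction remaining = e^(−Te/τ) = e^(−1.59/0.6874) = 0.09896; trapped volume = 540.0 × 0.09896 = 53.438 mL.
Additional alveolar pressure from trapping ≈ V_trapped / C = 53.438 / 35.294 = 1.514 cmH2O.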